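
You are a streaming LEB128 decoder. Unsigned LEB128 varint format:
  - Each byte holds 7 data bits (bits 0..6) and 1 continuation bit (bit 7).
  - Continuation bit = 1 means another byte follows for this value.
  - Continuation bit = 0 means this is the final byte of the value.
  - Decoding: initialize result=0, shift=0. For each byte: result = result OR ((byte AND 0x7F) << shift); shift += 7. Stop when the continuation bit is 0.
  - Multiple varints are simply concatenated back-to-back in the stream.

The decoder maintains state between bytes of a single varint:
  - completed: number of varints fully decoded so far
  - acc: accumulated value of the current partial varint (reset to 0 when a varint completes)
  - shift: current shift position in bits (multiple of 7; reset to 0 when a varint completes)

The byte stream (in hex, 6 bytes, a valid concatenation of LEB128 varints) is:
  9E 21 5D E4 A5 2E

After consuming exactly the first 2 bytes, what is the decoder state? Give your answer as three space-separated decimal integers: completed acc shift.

Answer: 1 0 0

Derivation:
byte[0]=0x9E cont=1 payload=0x1E: acc |= 30<<0 -> completed=0 acc=30 shift=7
byte[1]=0x21 cont=0 payload=0x21: varint #1 complete (value=4254); reset -> completed=1 acc=0 shift=0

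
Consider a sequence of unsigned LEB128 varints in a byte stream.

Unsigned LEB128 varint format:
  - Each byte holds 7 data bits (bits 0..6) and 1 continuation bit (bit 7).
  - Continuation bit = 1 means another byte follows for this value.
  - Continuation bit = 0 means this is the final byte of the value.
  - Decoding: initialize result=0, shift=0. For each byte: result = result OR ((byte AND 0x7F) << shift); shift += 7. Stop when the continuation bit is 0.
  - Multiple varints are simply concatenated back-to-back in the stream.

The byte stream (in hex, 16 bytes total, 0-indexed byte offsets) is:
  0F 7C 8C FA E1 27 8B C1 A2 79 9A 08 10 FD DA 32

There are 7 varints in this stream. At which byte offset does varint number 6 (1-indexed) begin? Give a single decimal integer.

Answer: 12

Derivation:
  byte[0]=0x0F cont=0 payload=0x0F=15: acc |= 15<<0 -> acc=15 shift=7 [end]
Varint 1: bytes[0:1] = 0F -> value 15 (1 byte(s))
  byte[1]=0x7C cont=0 payload=0x7C=124: acc |= 124<<0 -> acc=124 shift=7 [end]
Varint 2: bytes[1:2] = 7C -> value 124 (1 byte(s))
  byte[2]=0x8C cont=1 payload=0x0C=12: acc |= 12<<0 -> acc=12 shift=7
  byte[3]=0xFA cont=1 payload=0x7A=122: acc |= 122<<7 -> acc=15628 shift=14
  byte[4]=0xE1 cont=1 payload=0x61=97: acc |= 97<<14 -> acc=1604876 shift=21
  byte[5]=0x27 cont=0 payload=0x27=39: acc |= 39<<21 -> acc=83393804 shift=28 [end]
Varint 3: bytes[2:6] = 8C FA E1 27 -> value 83393804 (4 byte(s))
  byte[6]=0x8B cont=1 payload=0x0B=11: acc |= 11<<0 -> acc=11 shift=7
  byte[7]=0xC1 cont=1 payload=0x41=65: acc |= 65<<7 -> acc=8331 shift=14
  byte[8]=0xA2 cont=1 payload=0x22=34: acc |= 34<<14 -> acc=565387 shift=21
  byte[9]=0x79 cont=0 payload=0x79=121: acc |= 121<<21 -> acc=254320779 shift=28 [end]
Varint 4: bytes[6:10] = 8B C1 A2 79 -> value 254320779 (4 byte(s))
  byte[10]=0x9A cont=1 payload=0x1A=26: acc |= 26<<0 -> acc=26 shift=7
  byte[11]=0x08 cont=0 payload=0x08=8: acc |= 8<<7 -> acc=1050 shift=14 [end]
Varint 5: bytes[10:12] = 9A 08 -> value 1050 (2 byte(s))
  byte[12]=0x10 cont=0 payload=0x10=16: acc |= 16<<0 -> acc=16 shift=7 [end]
Varint 6: bytes[12:13] = 10 -> value 16 (1 byte(s))
  byte[13]=0xFD cont=1 payload=0x7D=125: acc |= 125<<0 -> acc=125 shift=7
  byte[14]=0xDA cont=1 payload=0x5A=90: acc |= 90<<7 -> acc=11645 shift=14
  byte[15]=0x32 cont=0 payload=0x32=50: acc |= 50<<14 -> acc=830845 shift=21 [end]
Varint 7: bytes[13:16] = FD DA 32 -> value 830845 (3 byte(s))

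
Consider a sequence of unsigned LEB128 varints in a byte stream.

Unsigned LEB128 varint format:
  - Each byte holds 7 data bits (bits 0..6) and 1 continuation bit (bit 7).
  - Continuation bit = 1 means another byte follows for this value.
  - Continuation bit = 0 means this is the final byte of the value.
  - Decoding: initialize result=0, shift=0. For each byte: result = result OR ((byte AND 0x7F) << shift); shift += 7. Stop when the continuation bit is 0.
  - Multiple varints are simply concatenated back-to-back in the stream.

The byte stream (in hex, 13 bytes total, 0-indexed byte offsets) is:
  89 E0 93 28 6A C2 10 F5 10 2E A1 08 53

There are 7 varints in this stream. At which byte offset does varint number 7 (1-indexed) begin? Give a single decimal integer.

Answer: 12

Derivation:
  byte[0]=0x89 cont=1 payload=0x09=9: acc |= 9<<0 -> acc=9 shift=7
  byte[1]=0xE0 cont=1 payload=0x60=96: acc |= 96<<7 -> acc=12297 shift=14
  byte[2]=0x93 cont=1 payload=0x13=19: acc |= 19<<14 -> acc=323593 shift=21
  byte[3]=0x28 cont=0 payload=0x28=40: acc |= 40<<21 -> acc=84209673 shift=28 [end]
Varint 1: bytes[0:4] = 89 E0 93 28 -> value 84209673 (4 byte(s))
  byte[4]=0x6A cont=0 payload=0x6A=106: acc |= 106<<0 -> acc=106 shift=7 [end]
Varint 2: bytes[4:5] = 6A -> value 106 (1 byte(s))
  byte[5]=0xC2 cont=1 payload=0x42=66: acc |= 66<<0 -> acc=66 shift=7
  byte[6]=0x10 cont=0 payload=0x10=16: acc |= 16<<7 -> acc=2114 shift=14 [end]
Varint 3: bytes[5:7] = C2 10 -> value 2114 (2 byte(s))
  byte[7]=0xF5 cont=1 payload=0x75=117: acc |= 117<<0 -> acc=117 shift=7
  byte[8]=0x10 cont=0 payload=0x10=16: acc |= 16<<7 -> acc=2165 shift=14 [end]
Varint 4: bytes[7:9] = F5 10 -> value 2165 (2 byte(s))
  byte[9]=0x2E cont=0 payload=0x2E=46: acc |= 46<<0 -> acc=46 shift=7 [end]
Varint 5: bytes[9:10] = 2E -> value 46 (1 byte(s))
  byte[10]=0xA1 cont=1 payload=0x21=33: acc |= 33<<0 -> acc=33 shift=7
  byte[11]=0x08 cont=0 payload=0x08=8: acc |= 8<<7 -> acc=1057 shift=14 [end]
Varint 6: bytes[10:12] = A1 08 -> value 1057 (2 byte(s))
  byte[12]=0x53 cont=0 payload=0x53=83: acc |= 83<<0 -> acc=83 shift=7 [end]
Varint 7: bytes[12:13] = 53 -> value 83 (1 byte(s))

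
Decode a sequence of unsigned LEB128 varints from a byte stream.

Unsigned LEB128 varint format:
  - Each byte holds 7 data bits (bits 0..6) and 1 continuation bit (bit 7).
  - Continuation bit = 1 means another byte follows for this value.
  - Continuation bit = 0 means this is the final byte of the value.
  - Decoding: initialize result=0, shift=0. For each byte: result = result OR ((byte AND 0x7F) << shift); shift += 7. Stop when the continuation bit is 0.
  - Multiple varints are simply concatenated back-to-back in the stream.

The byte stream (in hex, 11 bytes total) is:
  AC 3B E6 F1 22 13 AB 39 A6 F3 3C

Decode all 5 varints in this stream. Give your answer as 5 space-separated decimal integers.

Answer: 7596 571622 19 7339 997798

Derivation:
  byte[0]=0xAC cont=1 payload=0x2C=44: acc |= 44<<0 -> acc=44 shift=7
  byte[1]=0x3B cont=0 payload=0x3B=59: acc |= 59<<7 -> acc=7596 shift=14 [end]
Varint 1: bytes[0:2] = AC 3B -> value 7596 (2 byte(s))
  byte[2]=0xE6 cont=1 payload=0x66=102: acc |= 102<<0 -> acc=102 shift=7
  byte[3]=0xF1 cont=1 payload=0x71=113: acc |= 113<<7 -> acc=14566 shift=14
  byte[4]=0x22 cont=0 payload=0x22=34: acc |= 34<<14 -> acc=571622 shift=21 [end]
Varint 2: bytes[2:5] = E6 F1 22 -> value 571622 (3 byte(s))
  byte[5]=0x13 cont=0 payload=0x13=19: acc |= 19<<0 -> acc=19 shift=7 [end]
Varint 3: bytes[5:6] = 13 -> value 19 (1 byte(s))
  byte[6]=0xAB cont=1 payload=0x2B=43: acc |= 43<<0 -> acc=43 shift=7
  byte[7]=0x39 cont=0 payload=0x39=57: acc |= 57<<7 -> acc=7339 shift=14 [end]
Varint 4: bytes[6:8] = AB 39 -> value 7339 (2 byte(s))
  byte[8]=0xA6 cont=1 payload=0x26=38: acc |= 38<<0 -> acc=38 shift=7
  byte[9]=0xF3 cont=1 payload=0x73=115: acc |= 115<<7 -> acc=14758 shift=14
  byte[10]=0x3C cont=0 payload=0x3C=60: acc |= 60<<14 -> acc=997798 shift=21 [end]
Varint 5: bytes[8:11] = A6 F3 3C -> value 997798 (3 byte(s))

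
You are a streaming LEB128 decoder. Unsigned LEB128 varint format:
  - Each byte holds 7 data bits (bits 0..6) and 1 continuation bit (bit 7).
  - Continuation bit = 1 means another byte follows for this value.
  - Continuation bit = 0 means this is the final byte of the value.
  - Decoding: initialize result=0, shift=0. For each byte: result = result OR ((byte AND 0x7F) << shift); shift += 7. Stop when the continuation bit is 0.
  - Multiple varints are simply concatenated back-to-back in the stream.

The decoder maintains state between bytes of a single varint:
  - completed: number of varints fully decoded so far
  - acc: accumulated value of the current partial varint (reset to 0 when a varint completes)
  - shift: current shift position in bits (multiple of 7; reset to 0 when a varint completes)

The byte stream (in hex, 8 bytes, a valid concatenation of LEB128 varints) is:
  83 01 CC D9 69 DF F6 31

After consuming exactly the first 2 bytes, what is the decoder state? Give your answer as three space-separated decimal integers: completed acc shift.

Answer: 1 0 0

Derivation:
byte[0]=0x83 cont=1 payload=0x03: acc |= 3<<0 -> completed=0 acc=3 shift=7
byte[1]=0x01 cont=0 payload=0x01: varint #1 complete (value=131); reset -> completed=1 acc=0 shift=0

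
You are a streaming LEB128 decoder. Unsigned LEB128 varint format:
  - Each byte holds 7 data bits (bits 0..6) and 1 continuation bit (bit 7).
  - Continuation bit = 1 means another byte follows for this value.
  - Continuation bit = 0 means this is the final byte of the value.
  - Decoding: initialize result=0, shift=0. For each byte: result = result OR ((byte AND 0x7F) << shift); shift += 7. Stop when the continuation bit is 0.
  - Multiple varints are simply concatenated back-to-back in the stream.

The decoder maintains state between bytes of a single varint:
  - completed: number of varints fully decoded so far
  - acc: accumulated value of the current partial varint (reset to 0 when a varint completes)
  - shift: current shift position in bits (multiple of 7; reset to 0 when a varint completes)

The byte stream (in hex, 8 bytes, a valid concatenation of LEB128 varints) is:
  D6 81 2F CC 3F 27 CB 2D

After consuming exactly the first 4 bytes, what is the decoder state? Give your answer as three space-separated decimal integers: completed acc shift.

byte[0]=0xD6 cont=1 payload=0x56: acc |= 86<<0 -> completed=0 acc=86 shift=7
byte[1]=0x81 cont=1 payload=0x01: acc |= 1<<7 -> completed=0 acc=214 shift=14
byte[2]=0x2F cont=0 payload=0x2F: varint #1 complete (value=770262); reset -> completed=1 acc=0 shift=0
byte[3]=0xCC cont=1 payload=0x4C: acc |= 76<<0 -> completed=1 acc=76 shift=7

Answer: 1 76 7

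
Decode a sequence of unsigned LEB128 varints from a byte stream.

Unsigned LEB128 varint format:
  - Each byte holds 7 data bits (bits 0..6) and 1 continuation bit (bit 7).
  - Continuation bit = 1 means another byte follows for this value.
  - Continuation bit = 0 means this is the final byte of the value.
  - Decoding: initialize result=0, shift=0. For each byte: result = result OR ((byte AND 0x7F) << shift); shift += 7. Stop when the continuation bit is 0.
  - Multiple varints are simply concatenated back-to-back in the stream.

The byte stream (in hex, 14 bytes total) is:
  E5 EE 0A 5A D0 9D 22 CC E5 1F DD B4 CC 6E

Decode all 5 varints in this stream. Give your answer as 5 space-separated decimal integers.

  byte[0]=0xE5 cont=1 payload=0x65=101: acc |= 101<<0 -> acc=101 shift=7
  byte[1]=0xEE cont=1 payload=0x6E=110: acc |= 110<<7 -> acc=14181 shift=14
  byte[2]=0x0A cont=0 payload=0x0A=10: acc |= 10<<14 -> acc=178021 shift=21 [end]
Varint 1: bytes[0:3] = E5 EE 0A -> value 178021 (3 byte(s))
  byte[3]=0x5A cont=0 payload=0x5A=90: acc |= 90<<0 -> acc=90 shift=7 [end]
Varint 2: bytes[3:4] = 5A -> value 90 (1 byte(s))
  byte[4]=0xD0 cont=1 payload=0x50=80: acc |= 80<<0 -> acc=80 shift=7
  byte[5]=0x9D cont=1 payload=0x1D=29: acc |= 29<<7 -> acc=3792 shift=14
  byte[6]=0x22 cont=0 payload=0x22=34: acc |= 34<<14 -> acc=560848 shift=21 [end]
Varint 3: bytes[4:7] = D0 9D 22 -> value 560848 (3 byte(s))
  byte[7]=0xCC cont=1 payload=0x4C=76: acc |= 76<<0 -> acc=76 shift=7
  byte[8]=0xE5 cont=1 payload=0x65=101: acc |= 101<<7 -> acc=13004 shift=14
  byte[9]=0x1F cont=0 payload=0x1F=31: acc |= 31<<14 -> acc=520908 shift=21 [end]
Varint 4: bytes[7:10] = CC E5 1F -> value 520908 (3 byte(s))
  byte[10]=0xDD cont=1 payload=0x5D=93: acc |= 93<<0 -> acc=93 shift=7
  byte[11]=0xB4 cont=1 payload=0x34=52: acc |= 52<<7 -> acc=6749 shift=14
  byte[12]=0xCC cont=1 payload=0x4C=76: acc |= 76<<14 -> acc=1251933 shift=21
  byte[13]=0x6E cont=0 payload=0x6E=110: acc |= 110<<21 -> acc=231938653 shift=28 [end]
Varint 5: bytes[10:14] = DD B4 CC 6E -> value 231938653 (4 byte(s))

Answer: 178021 90 560848 520908 231938653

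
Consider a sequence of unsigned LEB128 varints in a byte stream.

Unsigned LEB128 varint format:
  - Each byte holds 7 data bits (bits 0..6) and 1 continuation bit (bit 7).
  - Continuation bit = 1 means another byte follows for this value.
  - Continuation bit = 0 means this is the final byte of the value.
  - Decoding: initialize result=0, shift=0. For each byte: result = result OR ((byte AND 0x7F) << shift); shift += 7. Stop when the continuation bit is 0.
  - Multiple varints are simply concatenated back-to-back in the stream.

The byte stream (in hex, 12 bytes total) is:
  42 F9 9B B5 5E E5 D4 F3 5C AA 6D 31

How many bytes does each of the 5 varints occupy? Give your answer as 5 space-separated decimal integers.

Answer: 1 4 4 2 1

Derivation:
  byte[0]=0x42 cont=0 payload=0x42=66: acc |= 66<<0 -> acc=66 shift=7 [end]
Varint 1: bytes[0:1] = 42 -> value 66 (1 byte(s))
  byte[1]=0xF9 cont=1 payload=0x79=121: acc |= 121<<0 -> acc=121 shift=7
  byte[2]=0x9B cont=1 payload=0x1B=27: acc |= 27<<7 -> acc=3577 shift=14
  byte[3]=0xB5 cont=1 payload=0x35=53: acc |= 53<<14 -> acc=871929 shift=21
  byte[4]=0x5E cont=0 payload=0x5E=94: acc |= 94<<21 -> acc=198004217 shift=28 [end]
Varint 2: bytes[1:5] = F9 9B B5 5E -> value 198004217 (4 byte(s))
  byte[5]=0xE5 cont=1 payload=0x65=101: acc |= 101<<0 -> acc=101 shift=7
  byte[6]=0xD4 cont=1 payload=0x54=84: acc |= 84<<7 -> acc=10853 shift=14
  byte[7]=0xF3 cont=1 payload=0x73=115: acc |= 115<<14 -> acc=1895013 shift=21
  byte[8]=0x5C cont=0 payload=0x5C=92: acc |= 92<<21 -> acc=194832997 shift=28 [end]
Varint 3: bytes[5:9] = E5 D4 F3 5C -> value 194832997 (4 byte(s))
  byte[9]=0xAA cont=1 payload=0x2A=42: acc |= 42<<0 -> acc=42 shift=7
  byte[10]=0x6D cont=0 payload=0x6D=109: acc |= 109<<7 -> acc=13994 shift=14 [end]
Varint 4: bytes[9:11] = AA 6D -> value 13994 (2 byte(s))
  byte[11]=0x31 cont=0 payload=0x31=49: acc |= 49<<0 -> acc=49 shift=7 [end]
Varint 5: bytes[11:12] = 31 -> value 49 (1 byte(s))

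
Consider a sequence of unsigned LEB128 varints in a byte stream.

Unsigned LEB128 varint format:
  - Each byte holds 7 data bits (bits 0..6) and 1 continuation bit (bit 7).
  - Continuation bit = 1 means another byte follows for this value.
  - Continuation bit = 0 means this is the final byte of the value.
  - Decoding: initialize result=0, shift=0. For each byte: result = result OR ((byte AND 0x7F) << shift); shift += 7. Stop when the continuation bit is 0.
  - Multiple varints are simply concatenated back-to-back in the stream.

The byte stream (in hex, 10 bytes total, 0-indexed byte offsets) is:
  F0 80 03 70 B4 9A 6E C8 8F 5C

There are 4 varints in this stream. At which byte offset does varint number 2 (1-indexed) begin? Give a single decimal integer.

Answer: 3

Derivation:
  byte[0]=0xF0 cont=1 payload=0x70=112: acc |= 112<<0 -> acc=112 shift=7
  byte[1]=0x80 cont=1 payload=0x00=0: acc |= 0<<7 -> acc=112 shift=14
  byte[2]=0x03 cont=0 payload=0x03=3: acc |= 3<<14 -> acc=49264 shift=21 [end]
Varint 1: bytes[0:3] = F0 80 03 -> value 49264 (3 byte(s))
  byte[3]=0x70 cont=0 payload=0x70=112: acc |= 112<<0 -> acc=112 shift=7 [end]
Varint 2: bytes[3:4] = 70 -> value 112 (1 byte(s))
  byte[4]=0xB4 cont=1 payload=0x34=52: acc |= 52<<0 -> acc=52 shift=7
  byte[5]=0x9A cont=1 payload=0x1A=26: acc |= 26<<7 -> acc=3380 shift=14
  byte[6]=0x6E cont=0 payload=0x6E=110: acc |= 110<<14 -> acc=1805620 shift=21 [end]
Varint 3: bytes[4:7] = B4 9A 6E -> value 1805620 (3 byte(s))
  byte[7]=0xC8 cont=1 payload=0x48=72: acc |= 72<<0 -> acc=72 shift=7
  byte[8]=0x8F cont=1 payload=0x0F=15: acc |= 15<<7 -> acc=1992 shift=14
  byte[9]=0x5C cont=0 payload=0x5C=92: acc |= 92<<14 -> acc=1509320 shift=21 [end]
Varint 4: bytes[7:10] = C8 8F 5C -> value 1509320 (3 byte(s))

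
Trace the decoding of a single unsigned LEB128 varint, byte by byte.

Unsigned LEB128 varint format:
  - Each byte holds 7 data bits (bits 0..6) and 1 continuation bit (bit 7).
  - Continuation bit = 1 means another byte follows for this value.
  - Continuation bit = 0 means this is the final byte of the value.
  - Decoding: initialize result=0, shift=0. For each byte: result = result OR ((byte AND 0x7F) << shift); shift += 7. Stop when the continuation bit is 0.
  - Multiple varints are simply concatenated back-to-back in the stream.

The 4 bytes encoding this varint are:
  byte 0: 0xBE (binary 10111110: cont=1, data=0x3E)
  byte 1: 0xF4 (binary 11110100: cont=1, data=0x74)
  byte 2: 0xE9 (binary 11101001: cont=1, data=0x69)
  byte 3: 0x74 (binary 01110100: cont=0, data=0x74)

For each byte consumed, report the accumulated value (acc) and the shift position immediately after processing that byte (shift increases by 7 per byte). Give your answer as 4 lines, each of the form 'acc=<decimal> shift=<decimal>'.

Answer: acc=62 shift=7
acc=14910 shift=14
acc=1735230 shift=21
acc=245004862 shift=28

Derivation:
byte 0=0xBE: payload=0x3E=62, contrib = 62<<0 = 62; acc -> 62, shift -> 7
byte 1=0xF4: payload=0x74=116, contrib = 116<<7 = 14848; acc -> 14910, shift -> 14
byte 2=0xE9: payload=0x69=105, contrib = 105<<14 = 1720320; acc -> 1735230, shift -> 21
byte 3=0x74: payload=0x74=116, contrib = 116<<21 = 243269632; acc -> 245004862, shift -> 28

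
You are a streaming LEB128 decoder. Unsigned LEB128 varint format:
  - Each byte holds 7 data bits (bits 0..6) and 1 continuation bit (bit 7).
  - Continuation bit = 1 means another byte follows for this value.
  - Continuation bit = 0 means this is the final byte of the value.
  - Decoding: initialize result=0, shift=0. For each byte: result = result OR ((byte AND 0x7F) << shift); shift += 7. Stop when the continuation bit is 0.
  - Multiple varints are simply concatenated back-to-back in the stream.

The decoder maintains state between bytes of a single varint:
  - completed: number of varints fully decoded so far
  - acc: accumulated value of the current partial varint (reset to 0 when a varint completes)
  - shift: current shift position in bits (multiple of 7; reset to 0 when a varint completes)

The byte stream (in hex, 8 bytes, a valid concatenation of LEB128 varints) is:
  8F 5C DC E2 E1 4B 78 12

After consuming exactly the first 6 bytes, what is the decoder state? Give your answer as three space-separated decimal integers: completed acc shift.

Answer: 2 0 0

Derivation:
byte[0]=0x8F cont=1 payload=0x0F: acc |= 15<<0 -> completed=0 acc=15 shift=7
byte[1]=0x5C cont=0 payload=0x5C: varint #1 complete (value=11791); reset -> completed=1 acc=0 shift=0
byte[2]=0xDC cont=1 payload=0x5C: acc |= 92<<0 -> completed=1 acc=92 shift=7
byte[3]=0xE2 cont=1 payload=0x62: acc |= 98<<7 -> completed=1 acc=12636 shift=14
byte[4]=0xE1 cont=1 payload=0x61: acc |= 97<<14 -> completed=1 acc=1601884 shift=21
byte[5]=0x4B cont=0 payload=0x4B: varint #2 complete (value=158888284); reset -> completed=2 acc=0 shift=0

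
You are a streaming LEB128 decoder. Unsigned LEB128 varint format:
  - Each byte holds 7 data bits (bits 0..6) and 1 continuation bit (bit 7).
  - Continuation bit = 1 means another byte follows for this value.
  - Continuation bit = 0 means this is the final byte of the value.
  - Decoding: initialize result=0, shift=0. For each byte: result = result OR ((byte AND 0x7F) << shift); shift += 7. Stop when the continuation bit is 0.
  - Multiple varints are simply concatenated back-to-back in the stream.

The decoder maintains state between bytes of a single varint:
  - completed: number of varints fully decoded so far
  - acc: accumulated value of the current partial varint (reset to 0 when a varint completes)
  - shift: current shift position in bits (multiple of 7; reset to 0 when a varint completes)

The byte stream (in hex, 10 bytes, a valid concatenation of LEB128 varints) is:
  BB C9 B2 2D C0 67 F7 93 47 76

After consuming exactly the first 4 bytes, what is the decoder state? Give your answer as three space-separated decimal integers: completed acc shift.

Answer: 1 0 0

Derivation:
byte[0]=0xBB cont=1 payload=0x3B: acc |= 59<<0 -> completed=0 acc=59 shift=7
byte[1]=0xC9 cont=1 payload=0x49: acc |= 73<<7 -> completed=0 acc=9403 shift=14
byte[2]=0xB2 cont=1 payload=0x32: acc |= 50<<14 -> completed=0 acc=828603 shift=21
byte[3]=0x2D cont=0 payload=0x2D: varint #1 complete (value=95200443); reset -> completed=1 acc=0 shift=0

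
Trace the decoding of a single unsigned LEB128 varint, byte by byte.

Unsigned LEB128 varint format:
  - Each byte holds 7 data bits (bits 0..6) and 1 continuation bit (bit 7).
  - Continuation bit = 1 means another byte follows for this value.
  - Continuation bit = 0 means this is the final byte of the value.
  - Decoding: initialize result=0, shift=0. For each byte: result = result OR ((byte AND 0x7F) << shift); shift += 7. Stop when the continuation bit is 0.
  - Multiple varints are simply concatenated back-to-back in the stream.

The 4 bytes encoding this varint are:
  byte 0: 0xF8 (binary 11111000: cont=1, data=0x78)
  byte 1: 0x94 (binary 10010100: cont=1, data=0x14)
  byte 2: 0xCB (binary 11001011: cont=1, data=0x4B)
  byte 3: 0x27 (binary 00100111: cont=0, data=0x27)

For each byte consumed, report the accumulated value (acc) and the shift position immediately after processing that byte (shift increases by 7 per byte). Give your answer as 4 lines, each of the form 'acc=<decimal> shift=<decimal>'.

byte 0=0xF8: payload=0x78=120, contrib = 120<<0 = 120; acc -> 120, shift -> 7
byte 1=0x94: payload=0x14=20, contrib = 20<<7 = 2560; acc -> 2680, shift -> 14
byte 2=0xCB: payload=0x4B=75, contrib = 75<<14 = 1228800; acc -> 1231480, shift -> 21
byte 3=0x27: payload=0x27=39, contrib = 39<<21 = 81788928; acc -> 83020408, shift -> 28

Answer: acc=120 shift=7
acc=2680 shift=14
acc=1231480 shift=21
acc=83020408 shift=28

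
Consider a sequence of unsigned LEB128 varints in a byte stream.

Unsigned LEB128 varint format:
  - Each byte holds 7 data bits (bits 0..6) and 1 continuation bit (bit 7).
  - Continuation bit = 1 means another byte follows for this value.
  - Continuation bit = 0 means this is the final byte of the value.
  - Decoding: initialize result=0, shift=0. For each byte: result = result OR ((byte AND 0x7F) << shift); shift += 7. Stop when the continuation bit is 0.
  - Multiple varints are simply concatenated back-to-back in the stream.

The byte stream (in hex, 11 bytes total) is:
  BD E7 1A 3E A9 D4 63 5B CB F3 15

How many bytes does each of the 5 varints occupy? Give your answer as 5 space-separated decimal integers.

  byte[0]=0xBD cont=1 payload=0x3D=61: acc |= 61<<0 -> acc=61 shift=7
  byte[1]=0xE7 cont=1 payload=0x67=103: acc |= 103<<7 -> acc=13245 shift=14
  byte[2]=0x1A cont=0 payload=0x1A=26: acc |= 26<<14 -> acc=439229 shift=21 [end]
Varint 1: bytes[0:3] = BD E7 1A -> value 439229 (3 byte(s))
  byte[3]=0x3E cont=0 payload=0x3E=62: acc |= 62<<0 -> acc=62 shift=7 [end]
Varint 2: bytes[3:4] = 3E -> value 62 (1 byte(s))
  byte[4]=0xA9 cont=1 payload=0x29=41: acc |= 41<<0 -> acc=41 shift=7
  byte[5]=0xD4 cont=1 payload=0x54=84: acc |= 84<<7 -> acc=10793 shift=14
  byte[6]=0x63 cont=0 payload=0x63=99: acc |= 99<<14 -> acc=1632809 shift=21 [end]
Varint 3: bytes[4:7] = A9 D4 63 -> value 1632809 (3 byte(s))
  byte[7]=0x5B cont=0 payload=0x5B=91: acc |= 91<<0 -> acc=91 shift=7 [end]
Varint 4: bytes[7:8] = 5B -> value 91 (1 byte(s))
  byte[8]=0xCB cont=1 payload=0x4B=75: acc |= 75<<0 -> acc=75 shift=7
  byte[9]=0xF3 cont=1 payload=0x73=115: acc |= 115<<7 -> acc=14795 shift=14
  byte[10]=0x15 cont=0 payload=0x15=21: acc |= 21<<14 -> acc=358859 shift=21 [end]
Varint 5: bytes[8:11] = CB F3 15 -> value 358859 (3 byte(s))

Answer: 3 1 3 1 3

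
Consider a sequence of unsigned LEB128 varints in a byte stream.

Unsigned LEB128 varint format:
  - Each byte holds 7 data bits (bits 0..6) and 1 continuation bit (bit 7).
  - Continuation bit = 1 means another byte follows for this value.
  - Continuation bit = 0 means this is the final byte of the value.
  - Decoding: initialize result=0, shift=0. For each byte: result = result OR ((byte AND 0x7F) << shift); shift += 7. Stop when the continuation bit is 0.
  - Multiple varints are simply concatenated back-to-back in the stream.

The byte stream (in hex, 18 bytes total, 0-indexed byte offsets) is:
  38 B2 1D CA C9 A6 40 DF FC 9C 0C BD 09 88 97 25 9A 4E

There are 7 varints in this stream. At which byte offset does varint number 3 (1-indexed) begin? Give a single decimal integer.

Answer: 3

Derivation:
  byte[0]=0x38 cont=0 payload=0x38=56: acc |= 56<<0 -> acc=56 shift=7 [end]
Varint 1: bytes[0:1] = 38 -> value 56 (1 byte(s))
  byte[1]=0xB2 cont=1 payload=0x32=50: acc |= 50<<0 -> acc=50 shift=7
  byte[2]=0x1D cont=0 payload=0x1D=29: acc |= 29<<7 -> acc=3762 shift=14 [end]
Varint 2: bytes[1:3] = B2 1D -> value 3762 (2 byte(s))
  byte[3]=0xCA cont=1 payload=0x4A=74: acc |= 74<<0 -> acc=74 shift=7
  byte[4]=0xC9 cont=1 payload=0x49=73: acc |= 73<<7 -> acc=9418 shift=14
  byte[5]=0xA6 cont=1 payload=0x26=38: acc |= 38<<14 -> acc=632010 shift=21
  byte[6]=0x40 cont=0 payload=0x40=64: acc |= 64<<21 -> acc=134849738 shift=28 [end]
Varint 3: bytes[3:7] = CA C9 A6 40 -> value 134849738 (4 byte(s))
  byte[7]=0xDF cont=1 payload=0x5F=95: acc |= 95<<0 -> acc=95 shift=7
  byte[8]=0xFC cont=1 payload=0x7C=124: acc |= 124<<7 -> acc=15967 shift=14
  byte[9]=0x9C cont=1 payload=0x1C=28: acc |= 28<<14 -> acc=474719 shift=21
  byte[10]=0x0C cont=0 payload=0x0C=12: acc |= 12<<21 -> acc=25640543 shift=28 [end]
Varint 4: bytes[7:11] = DF FC 9C 0C -> value 25640543 (4 byte(s))
  byte[11]=0xBD cont=1 payload=0x3D=61: acc |= 61<<0 -> acc=61 shift=7
  byte[12]=0x09 cont=0 payload=0x09=9: acc |= 9<<7 -> acc=1213 shift=14 [end]
Varint 5: bytes[11:13] = BD 09 -> value 1213 (2 byte(s))
  byte[13]=0x88 cont=1 payload=0x08=8: acc |= 8<<0 -> acc=8 shift=7
  byte[14]=0x97 cont=1 payload=0x17=23: acc |= 23<<7 -> acc=2952 shift=14
  byte[15]=0x25 cont=0 payload=0x25=37: acc |= 37<<14 -> acc=609160 shift=21 [end]
Varint 6: bytes[13:16] = 88 97 25 -> value 609160 (3 byte(s))
  byte[16]=0x9A cont=1 payload=0x1A=26: acc |= 26<<0 -> acc=26 shift=7
  byte[17]=0x4E cont=0 payload=0x4E=78: acc |= 78<<7 -> acc=10010 shift=14 [end]
Varint 7: bytes[16:18] = 9A 4E -> value 10010 (2 byte(s))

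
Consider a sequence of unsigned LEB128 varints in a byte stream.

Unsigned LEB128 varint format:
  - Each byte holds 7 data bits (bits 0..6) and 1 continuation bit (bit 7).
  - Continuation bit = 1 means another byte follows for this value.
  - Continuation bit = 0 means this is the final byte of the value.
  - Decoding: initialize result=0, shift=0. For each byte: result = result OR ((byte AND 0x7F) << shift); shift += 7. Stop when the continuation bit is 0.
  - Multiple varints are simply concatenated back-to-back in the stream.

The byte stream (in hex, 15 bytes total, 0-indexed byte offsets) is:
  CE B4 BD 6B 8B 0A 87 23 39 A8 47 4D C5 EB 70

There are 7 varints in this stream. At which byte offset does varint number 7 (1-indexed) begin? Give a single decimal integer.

Answer: 12

Derivation:
  byte[0]=0xCE cont=1 payload=0x4E=78: acc |= 78<<0 -> acc=78 shift=7
  byte[1]=0xB4 cont=1 payload=0x34=52: acc |= 52<<7 -> acc=6734 shift=14
  byte[2]=0xBD cont=1 payload=0x3D=61: acc |= 61<<14 -> acc=1006158 shift=21
  byte[3]=0x6B cont=0 payload=0x6B=107: acc |= 107<<21 -> acc=225401422 shift=28 [end]
Varint 1: bytes[0:4] = CE B4 BD 6B -> value 225401422 (4 byte(s))
  byte[4]=0x8B cont=1 payload=0x0B=11: acc |= 11<<0 -> acc=11 shift=7
  byte[5]=0x0A cont=0 payload=0x0A=10: acc |= 10<<7 -> acc=1291 shift=14 [end]
Varint 2: bytes[4:6] = 8B 0A -> value 1291 (2 byte(s))
  byte[6]=0x87 cont=1 payload=0x07=7: acc |= 7<<0 -> acc=7 shift=7
  byte[7]=0x23 cont=0 payload=0x23=35: acc |= 35<<7 -> acc=4487 shift=14 [end]
Varint 3: bytes[6:8] = 87 23 -> value 4487 (2 byte(s))
  byte[8]=0x39 cont=0 payload=0x39=57: acc |= 57<<0 -> acc=57 shift=7 [end]
Varint 4: bytes[8:9] = 39 -> value 57 (1 byte(s))
  byte[9]=0xA8 cont=1 payload=0x28=40: acc |= 40<<0 -> acc=40 shift=7
  byte[10]=0x47 cont=0 payload=0x47=71: acc |= 71<<7 -> acc=9128 shift=14 [end]
Varint 5: bytes[9:11] = A8 47 -> value 9128 (2 byte(s))
  byte[11]=0x4D cont=0 payload=0x4D=77: acc |= 77<<0 -> acc=77 shift=7 [end]
Varint 6: bytes[11:12] = 4D -> value 77 (1 byte(s))
  byte[12]=0xC5 cont=1 payload=0x45=69: acc |= 69<<0 -> acc=69 shift=7
  byte[13]=0xEB cont=1 payload=0x6B=107: acc |= 107<<7 -> acc=13765 shift=14
  byte[14]=0x70 cont=0 payload=0x70=112: acc |= 112<<14 -> acc=1848773 shift=21 [end]
Varint 7: bytes[12:15] = C5 EB 70 -> value 1848773 (3 byte(s))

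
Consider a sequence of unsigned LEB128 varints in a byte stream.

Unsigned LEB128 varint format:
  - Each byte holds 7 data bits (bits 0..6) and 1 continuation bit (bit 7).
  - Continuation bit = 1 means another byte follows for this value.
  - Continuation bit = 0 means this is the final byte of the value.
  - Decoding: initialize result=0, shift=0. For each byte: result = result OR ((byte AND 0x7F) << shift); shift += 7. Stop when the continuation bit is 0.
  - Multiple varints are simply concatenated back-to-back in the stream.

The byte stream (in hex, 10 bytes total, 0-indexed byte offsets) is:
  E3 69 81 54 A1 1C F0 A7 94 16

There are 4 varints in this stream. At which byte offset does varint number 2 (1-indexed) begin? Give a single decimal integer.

  byte[0]=0xE3 cont=1 payload=0x63=99: acc |= 99<<0 -> acc=99 shift=7
  byte[1]=0x69 cont=0 payload=0x69=105: acc |= 105<<7 -> acc=13539 shift=14 [end]
Varint 1: bytes[0:2] = E3 69 -> value 13539 (2 byte(s))
  byte[2]=0x81 cont=1 payload=0x01=1: acc |= 1<<0 -> acc=1 shift=7
  byte[3]=0x54 cont=0 payload=0x54=84: acc |= 84<<7 -> acc=10753 shift=14 [end]
Varint 2: bytes[2:4] = 81 54 -> value 10753 (2 byte(s))
  byte[4]=0xA1 cont=1 payload=0x21=33: acc |= 33<<0 -> acc=33 shift=7
  byte[5]=0x1C cont=0 payload=0x1C=28: acc |= 28<<7 -> acc=3617 shift=14 [end]
Varint 3: bytes[4:6] = A1 1C -> value 3617 (2 byte(s))
  byte[6]=0xF0 cont=1 payload=0x70=112: acc |= 112<<0 -> acc=112 shift=7
  byte[7]=0xA7 cont=1 payload=0x27=39: acc |= 39<<7 -> acc=5104 shift=14
  byte[8]=0x94 cont=1 payload=0x14=20: acc |= 20<<14 -> acc=332784 shift=21
  byte[9]=0x16 cont=0 payload=0x16=22: acc |= 22<<21 -> acc=46470128 shift=28 [end]
Varint 4: bytes[6:10] = F0 A7 94 16 -> value 46470128 (4 byte(s))

Answer: 2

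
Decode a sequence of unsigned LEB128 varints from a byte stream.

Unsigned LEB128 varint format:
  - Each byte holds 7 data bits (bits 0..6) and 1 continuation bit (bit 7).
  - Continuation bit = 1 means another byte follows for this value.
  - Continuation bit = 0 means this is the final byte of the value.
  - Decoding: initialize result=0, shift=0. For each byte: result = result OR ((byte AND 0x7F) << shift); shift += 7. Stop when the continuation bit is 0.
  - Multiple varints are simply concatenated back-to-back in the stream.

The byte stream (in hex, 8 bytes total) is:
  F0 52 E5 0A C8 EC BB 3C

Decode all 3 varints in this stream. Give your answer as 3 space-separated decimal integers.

Answer: 10608 1381 126809672

Derivation:
  byte[0]=0xF0 cont=1 payload=0x70=112: acc |= 112<<0 -> acc=112 shift=7
  byte[1]=0x52 cont=0 payload=0x52=82: acc |= 82<<7 -> acc=10608 shift=14 [end]
Varint 1: bytes[0:2] = F0 52 -> value 10608 (2 byte(s))
  byte[2]=0xE5 cont=1 payload=0x65=101: acc |= 101<<0 -> acc=101 shift=7
  byte[3]=0x0A cont=0 payload=0x0A=10: acc |= 10<<7 -> acc=1381 shift=14 [end]
Varint 2: bytes[2:4] = E5 0A -> value 1381 (2 byte(s))
  byte[4]=0xC8 cont=1 payload=0x48=72: acc |= 72<<0 -> acc=72 shift=7
  byte[5]=0xEC cont=1 payload=0x6C=108: acc |= 108<<7 -> acc=13896 shift=14
  byte[6]=0xBB cont=1 payload=0x3B=59: acc |= 59<<14 -> acc=980552 shift=21
  byte[7]=0x3C cont=0 payload=0x3C=60: acc |= 60<<21 -> acc=126809672 shift=28 [end]
Varint 3: bytes[4:8] = C8 EC BB 3C -> value 126809672 (4 byte(s))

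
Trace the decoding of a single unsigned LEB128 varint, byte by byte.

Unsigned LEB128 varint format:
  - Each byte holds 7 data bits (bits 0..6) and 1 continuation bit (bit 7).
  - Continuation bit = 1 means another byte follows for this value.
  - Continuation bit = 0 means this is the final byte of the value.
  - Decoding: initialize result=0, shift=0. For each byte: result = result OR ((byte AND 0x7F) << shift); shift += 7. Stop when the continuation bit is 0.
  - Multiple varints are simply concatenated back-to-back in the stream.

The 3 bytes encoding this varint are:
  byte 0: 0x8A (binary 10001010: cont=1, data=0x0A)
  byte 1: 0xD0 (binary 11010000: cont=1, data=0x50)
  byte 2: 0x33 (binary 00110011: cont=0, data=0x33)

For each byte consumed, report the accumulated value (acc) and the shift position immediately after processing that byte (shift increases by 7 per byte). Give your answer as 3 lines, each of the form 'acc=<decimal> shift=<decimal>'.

byte 0=0x8A: payload=0x0A=10, contrib = 10<<0 = 10; acc -> 10, shift -> 7
byte 1=0xD0: payload=0x50=80, contrib = 80<<7 = 10240; acc -> 10250, shift -> 14
byte 2=0x33: payload=0x33=51, contrib = 51<<14 = 835584; acc -> 845834, shift -> 21

Answer: acc=10 shift=7
acc=10250 shift=14
acc=845834 shift=21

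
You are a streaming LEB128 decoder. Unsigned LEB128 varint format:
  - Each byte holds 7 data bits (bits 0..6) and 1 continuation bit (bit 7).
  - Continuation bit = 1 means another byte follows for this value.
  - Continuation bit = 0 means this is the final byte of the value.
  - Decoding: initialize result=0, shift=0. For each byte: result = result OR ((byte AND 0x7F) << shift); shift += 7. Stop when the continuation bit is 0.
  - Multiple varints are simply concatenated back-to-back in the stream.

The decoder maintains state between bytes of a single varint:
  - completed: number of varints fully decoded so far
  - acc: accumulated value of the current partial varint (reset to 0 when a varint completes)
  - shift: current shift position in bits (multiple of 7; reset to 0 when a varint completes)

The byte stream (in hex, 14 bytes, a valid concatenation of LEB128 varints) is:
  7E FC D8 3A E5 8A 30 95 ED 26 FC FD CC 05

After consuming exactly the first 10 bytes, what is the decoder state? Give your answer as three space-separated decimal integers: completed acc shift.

byte[0]=0x7E cont=0 payload=0x7E: varint #1 complete (value=126); reset -> completed=1 acc=0 shift=0
byte[1]=0xFC cont=1 payload=0x7C: acc |= 124<<0 -> completed=1 acc=124 shift=7
byte[2]=0xD8 cont=1 payload=0x58: acc |= 88<<7 -> completed=1 acc=11388 shift=14
byte[3]=0x3A cont=0 payload=0x3A: varint #2 complete (value=961660); reset -> completed=2 acc=0 shift=0
byte[4]=0xE5 cont=1 payload=0x65: acc |= 101<<0 -> completed=2 acc=101 shift=7
byte[5]=0x8A cont=1 payload=0x0A: acc |= 10<<7 -> completed=2 acc=1381 shift=14
byte[6]=0x30 cont=0 payload=0x30: varint #3 complete (value=787813); reset -> completed=3 acc=0 shift=0
byte[7]=0x95 cont=1 payload=0x15: acc |= 21<<0 -> completed=3 acc=21 shift=7
byte[8]=0xED cont=1 payload=0x6D: acc |= 109<<7 -> completed=3 acc=13973 shift=14
byte[9]=0x26 cont=0 payload=0x26: varint #4 complete (value=636565); reset -> completed=4 acc=0 shift=0

Answer: 4 0 0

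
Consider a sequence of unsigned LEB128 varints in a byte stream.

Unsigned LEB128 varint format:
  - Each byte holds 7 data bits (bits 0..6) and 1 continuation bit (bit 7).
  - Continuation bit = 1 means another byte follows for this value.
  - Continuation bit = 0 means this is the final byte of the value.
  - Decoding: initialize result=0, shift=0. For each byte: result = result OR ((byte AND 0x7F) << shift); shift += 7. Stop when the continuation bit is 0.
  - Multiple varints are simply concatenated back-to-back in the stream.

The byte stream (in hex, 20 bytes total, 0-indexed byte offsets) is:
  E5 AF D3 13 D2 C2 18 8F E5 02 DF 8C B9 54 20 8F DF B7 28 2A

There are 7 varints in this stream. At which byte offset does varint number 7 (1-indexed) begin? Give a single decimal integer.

  byte[0]=0xE5 cont=1 payload=0x65=101: acc |= 101<<0 -> acc=101 shift=7
  byte[1]=0xAF cont=1 payload=0x2F=47: acc |= 47<<7 -> acc=6117 shift=14
  byte[2]=0xD3 cont=1 payload=0x53=83: acc |= 83<<14 -> acc=1365989 shift=21
  byte[3]=0x13 cont=0 payload=0x13=19: acc |= 19<<21 -> acc=41211877 shift=28 [end]
Varint 1: bytes[0:4] = E5 AF D3 13 -> value 41211877 (4 byte(s))
  byte[4]=0xD2 cont=1 payload=0x52=82: acc |= 82<<0 -> acc=82 shift=7
  byte[5]=0xC2 cont=1 payload=0x42=66: acc |= 66<<7 -> acc=8530 shift=14
  byte[6]=0x18 cont=0 payload=0x18=24: acc |= 24<<14 -> acc=401746 shift=21 [end]
Varint 2: bytes[4:7] = D2 C2 18 -> value 401746 (3 byte(s))
  byte[7]=0x8F cont=1 payload=0x0F=15: acc |= 15<<0 -> acc=15 shift=7
  byte[8]=0xE5 cont=1 payload=0x65=101: acc |= 101<<7 -> acc=12943 shift=14
  byte[9]=0x02 cont=0 payload=0x02=2: acc |= 2<<14 -> acc=45711 shift=21 [end]
Varint 3: bytes[7:10] = 8F E5 02 -> value 45711 (3 byte(s))
  byte[10]=0xDF cont=1 payload=0x5F=95: acc |= 95<<0 -> acc=95 shift=7
  byte[11]=0x8C cont=1 payload=0x0C=12: acc |= 12<<7 -> acc=1631 shift=14
  byte[12]=0xB9 cont=1 payload=0x39=57: acc |= 57<<14 -> acc=935519 shift=21
  byte[13]=0x54 cont=0 payload=0x54=84: acc |= 84<<21 -> acc=177096287 shift=28 [end]
Varint 4: bytes[10:14] = DF 8C B9 54 -> value 177096287 (4 byte(s))
  byte[14]=0x20 cont=0 payload=0x20=32: acc |= 32<<0 -> acc=32 shift=7 [end]
Varint 5: bytes[14:15] = 20 -> value 32 (1 byte(s))
  byte[15]=0x8F cont=1 payload=0x0F=15: acc |= 15<<0 -> acc=15 shift=7
  byte[16]=0xDF cont=1 payload=0x5F=95: acc |= 95<<7 -> acc=12175 shift=14
  byte[17]=0xB7 cont=1 payload=0x37=55: acc |= 55<<14 -> acc=913295 shift=21
  byte[18]=0x28 cont=0 payload=0x28=40: acc |= 40<<21 -> acc=84799375 shift=28 [end]
Varint 6: bytes[15:19] = 8F DF B7 28 -> value 84799375 (4 byte(s))
  byte[19]=0x2A cont=0 payload=0x2A=42: acc |= 42<<0 -> acc=42 shift=7 [end]
Varint 7: bytes[19:20] = 2A -> value 42 (1 byte(s))

Answer: 19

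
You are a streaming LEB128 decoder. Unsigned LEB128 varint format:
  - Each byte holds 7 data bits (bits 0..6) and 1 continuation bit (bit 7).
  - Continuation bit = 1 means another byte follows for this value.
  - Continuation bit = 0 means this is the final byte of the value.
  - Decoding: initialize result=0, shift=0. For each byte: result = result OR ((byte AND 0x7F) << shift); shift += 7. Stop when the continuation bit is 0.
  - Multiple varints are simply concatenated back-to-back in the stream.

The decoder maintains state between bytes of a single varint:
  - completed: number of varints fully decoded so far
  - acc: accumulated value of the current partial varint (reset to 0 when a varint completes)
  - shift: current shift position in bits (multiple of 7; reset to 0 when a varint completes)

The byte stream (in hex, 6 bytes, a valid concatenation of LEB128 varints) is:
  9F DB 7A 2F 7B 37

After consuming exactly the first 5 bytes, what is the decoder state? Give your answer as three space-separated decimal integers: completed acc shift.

Answer: 3 0 0

Derivation:
byte[0]=0x9F cont=1 payload=0x1F: acc |= 31<<0 -> completed=0 acc=31 shift=7
byte[1]=0xDB cont=1 payload=0x5B: acc |= 91<<7 -> completed=0 acc=11679 shift=14
byte[2]=0x7A cont=0 payload=0x7A: varint #1 complete (value=2010527); reset -> completed=1 acc=0 shift=0
byte[3]=0x2F cont=0 payload=0x2F: varint #2 complete (value=47); reset -> completed=2 acc=0 shift=0
byte[4]=0x7B cont=0 payload=0x7B: varint #3 complete (value=123); reset -> completed=3 acc=0 shift=0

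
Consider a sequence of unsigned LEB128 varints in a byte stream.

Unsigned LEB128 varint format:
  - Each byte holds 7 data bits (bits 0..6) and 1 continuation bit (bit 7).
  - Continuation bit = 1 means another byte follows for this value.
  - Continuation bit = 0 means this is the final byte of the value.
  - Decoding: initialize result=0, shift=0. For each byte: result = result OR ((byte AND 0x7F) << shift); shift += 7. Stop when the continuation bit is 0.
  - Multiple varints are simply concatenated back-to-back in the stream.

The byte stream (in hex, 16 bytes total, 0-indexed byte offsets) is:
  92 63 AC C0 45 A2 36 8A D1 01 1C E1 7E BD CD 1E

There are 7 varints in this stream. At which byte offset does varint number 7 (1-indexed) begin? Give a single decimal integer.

Answer: 13

Derivation:
  byte[0]=0x92 cont=1 payload=0x12=18: acc |= 18<<0 -> acc=18 shift=7
  byte[1]=0x63 cont=0 payload=0x63=99: acc |= 99<<7 -> acc=12690 shift=14 [end]
Varint 1: bytes[0:2] = 92 63 -> value 12690 (2 byte(s))
  byte[2]=0xAC cont=1 payload=0x2C=44: acc |= 44<<0 -> acc=44 shift=7
  byte[3]=0xC0 cont=1 payload=0x40=64: acc |= 64<<7 -> acc=8236 shift=14
  byte[4]=0x45 cont=0 payload=0x45=69: acc |= 69<<14 -> acc=1138732 shift=21 [end]
Varint 2: bytes[2:5] = AC C0 45 -> value 1138732 (3 byte(s))
  byte[5]=0xA2 cont=1 payload=0x22=34: acc |= 34<<0 -> acc=34 shift=7
  byte[6]=0x36 cont=0 payload=0x36=54: acc |= 54<<7 -> acc=6946 shift=14 [end]
Varint 3: bytes[5:7] = A2 36 -> value 6946 (2 byte(s))
  byte[7]=0x8A cont=1 payload=0x0A=10: acc |= 10<<0 -> acc=10 shift=7
  byte[8]=0xD1 cont=1 payload=0x51=81: acc |= 81<<7 -> acc=10378 shift=14
  byte[9]=0x01 cont=0 payload=0x01=1: acc |= 1<<14 -> acc=26762 shift=21 [end]
Varint 4: bytes[7:10] = 8A D1 01 -> value 26762 (3 byte(s))
  byte[10]=0x1C cont=0 payload=0x1C=28: acc |= 28<<0 -> acc=28 shift=7 [end]
Varint 5: bytes[10:11] = 1C -> value 28 (1 byte(s))
  byte[11]=0xE1 cont=1 payload=0x61=97: acc |= 97<<0 -> acc=97 shift=7
  byte[12]=0x7E cont=0 payload=0x7E=126: acc |= 126<<7 -> acc=16225 shift=14 [end]
Varint 6: bytes[11:13] = E1 7E -> value 16225 (2 byte(s))
  byte[13]=0xBD cont=1 payload=0x3D=61: acc |= 61<<0 -> acc=61 shift=7
  byte[14]=0xCD cont=1 payload=0x4D=77: acc |= 77<<7 -> acc=9917 shift=14
  byte[15]=0x1E cont=0 payload=0x1E=30: acc |= 30<<14 -> acc=501437 shift=21 [end]
Varint 7: bytes[13:16] = BD CD 1E -> value 501437 (3 byte(s))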